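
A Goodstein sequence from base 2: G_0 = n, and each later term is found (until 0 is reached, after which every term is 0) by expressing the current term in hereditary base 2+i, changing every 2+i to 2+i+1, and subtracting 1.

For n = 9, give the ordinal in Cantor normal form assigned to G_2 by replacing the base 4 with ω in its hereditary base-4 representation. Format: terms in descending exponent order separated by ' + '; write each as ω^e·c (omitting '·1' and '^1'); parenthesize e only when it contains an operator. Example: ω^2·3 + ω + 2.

ω^ω·3 + ω^3·3 + ω^2·3 + ω·3 + 3

[0] 9 ≡ 2^(2 + 1) + 1 (base 2). Lift 3: 82. −1: 81.
[1] 81 ≡ 3^(3 + 1) (base 3). Lift 4: 1024. −1: 1023.
[2] 1023 ≡ 3·4^4 + 3·4^3 + 3·4^2 + 3·4 + 3 (base 4). Lift 5: 9843. −1: 9842.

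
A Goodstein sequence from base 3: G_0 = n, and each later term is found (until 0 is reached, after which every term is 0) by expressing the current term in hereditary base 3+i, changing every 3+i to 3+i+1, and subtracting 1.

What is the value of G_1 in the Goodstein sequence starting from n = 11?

17

(0) 11|_3 = 3^2 + 2 ↦ 4^2 + 2|_4 = 18 ⇒ 17
(1) 17|_4 = 4^2 + 1 ↦ 5^2 + 1|_5 = 26 ⇒ 25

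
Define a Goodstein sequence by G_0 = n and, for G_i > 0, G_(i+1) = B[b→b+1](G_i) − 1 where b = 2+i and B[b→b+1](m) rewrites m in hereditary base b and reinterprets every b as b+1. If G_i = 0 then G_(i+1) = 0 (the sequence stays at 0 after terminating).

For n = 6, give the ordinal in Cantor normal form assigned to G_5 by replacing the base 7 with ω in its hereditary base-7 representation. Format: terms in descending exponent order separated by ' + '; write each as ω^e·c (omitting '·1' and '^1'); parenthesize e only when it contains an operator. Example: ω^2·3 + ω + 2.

G_0=6  [base 2] 2^2 + 2  →[2↦3]→  3^3 + 3 = 30  −1 ⇒ G_1=29
G_1=29  [base 3] 3^3 + 2  →[3↦4]→  4^4 + 2 = 258  −1 ⇒ G_2=257
G_2=257  [base 4] 4^4 + 1  →[4↦5]→  5^5 + 1 = 3126  −1 ⇒ G_3=3125
G_3=3125  [base 5] 5^5  →[5↦6]→  6^6 = 46656  −1 ⇒ G_4=46655
G_4=46655  [base 6] 5·6^5 + 5·6^4 + 5·6^3 + 5·6^2 + 5·6 + 5  →[6↦7]→  5·7^5 + 5·7^4 + 5·7^3 + 5·7^2 + 5·7 + 5 = 98040  −1 ⇒ G_5=98039
G_5=98039  [base 7] 5·7^5 + 5·7^4 + 5·7^3 + 5·7^2 + 5·7 + 4  →[7↦8]→  5·8^5 + 5·8^4 + 5·8^3 + 5·8^2 + 5·8 + 4 = 187244  −1 ⇒ G_6=187243

ω^5·5 + ω^4·5 + ω^3·5 + ω^2·5 + ω·5 + 4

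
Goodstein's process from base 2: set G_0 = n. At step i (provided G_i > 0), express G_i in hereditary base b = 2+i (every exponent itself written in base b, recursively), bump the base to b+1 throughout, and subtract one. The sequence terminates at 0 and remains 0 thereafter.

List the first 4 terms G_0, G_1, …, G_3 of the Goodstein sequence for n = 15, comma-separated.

G_0=15  [base 2] 2^(2 + 1) + 2^2 + 2 + 1  →[2↦3]→  3^(3 + 1) + 3^3 + 3 + 1 = 112  −1 ⇒ G_1=111
G_1=111  [base 3] 3^(3 + 1) + 3^3 + 3  →[3↦4]→  4^(4 + 1) + 4^4 + 4 = 1284  −1 ⇒ G_2=1283
G_2=1283  [base 4] 4^(4 + 1) + 4^4 + 3  →[4↦5]→  5^(5 + 1) + 5^5 + 3 = 18753  −1 ⇒ G_3=18752

15, 111, 1283, 18752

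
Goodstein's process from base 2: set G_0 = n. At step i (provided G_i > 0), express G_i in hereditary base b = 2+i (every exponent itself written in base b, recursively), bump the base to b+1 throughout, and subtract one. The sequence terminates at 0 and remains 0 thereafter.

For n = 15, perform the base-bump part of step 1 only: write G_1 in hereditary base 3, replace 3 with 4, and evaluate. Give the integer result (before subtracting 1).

(0) 15|_2 = 2^(2 + 1) + 2^2 + 2 + 1 ↦ 3^(3 + 1) + 3^3 + 3 + 1|_3 = 112 ⇒ 111
(1) 111|_3 = 3^(3 + 1) + 3^3 + 3 ↦ 4^(4 + 1) + 4^4 + 4|_4 = 1284 ⇒ 1283

1284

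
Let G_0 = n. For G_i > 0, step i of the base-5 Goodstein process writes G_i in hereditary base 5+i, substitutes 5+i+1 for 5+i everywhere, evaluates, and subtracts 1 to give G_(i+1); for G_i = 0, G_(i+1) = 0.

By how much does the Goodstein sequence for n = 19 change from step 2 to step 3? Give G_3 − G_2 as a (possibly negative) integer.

19 —HB5→ 3·5 + 4 —bump→ 3·6 + 4 = 22 —(−1)→ 21
21 —HB6→ 3·6 + 3 —bump→ 3·7 + 3 = 24 —(−1)→ 23
23 —HB7→ 3·7 + 2 —bump→ 3·8 + 2 = 26 —(−1)→ 25

2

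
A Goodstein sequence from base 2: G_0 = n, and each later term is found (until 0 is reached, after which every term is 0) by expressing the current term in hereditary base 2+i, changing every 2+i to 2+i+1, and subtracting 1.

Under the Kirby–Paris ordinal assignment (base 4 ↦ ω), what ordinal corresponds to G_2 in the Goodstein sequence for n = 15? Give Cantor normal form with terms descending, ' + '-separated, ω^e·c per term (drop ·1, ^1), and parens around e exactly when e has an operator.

ω^(ω + 1) + ω^ω + 3

i=0: 15 = 2^(2 + 1) + 2^2 + 2 + 1 (b=2); 2→3: 3^(3 + 1) + 3^3 + 3 + 1 = 112; 112−1 = 111
i=1: 111 = 3^(3 + 1) + 3^3 + 3 (b=3); 3→4: 4^(4 + 1) + 4^4 + 4 = 1284; 1284−1 = 1283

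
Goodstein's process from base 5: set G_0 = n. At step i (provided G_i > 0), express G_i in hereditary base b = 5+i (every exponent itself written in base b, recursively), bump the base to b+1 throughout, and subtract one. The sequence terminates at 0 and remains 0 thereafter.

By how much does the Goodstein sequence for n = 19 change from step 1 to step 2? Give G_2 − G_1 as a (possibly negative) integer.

2

G_0=19  [base 5] 3·5 + 4  →[5↦6]→  3·6 + 4 = 22  −1 ⇒ G_1=21
G_1=21  [base 6] 3·6 + 3  →[6↦7]→  3·7 + 3 = 24  −1 ⇒ G_2=23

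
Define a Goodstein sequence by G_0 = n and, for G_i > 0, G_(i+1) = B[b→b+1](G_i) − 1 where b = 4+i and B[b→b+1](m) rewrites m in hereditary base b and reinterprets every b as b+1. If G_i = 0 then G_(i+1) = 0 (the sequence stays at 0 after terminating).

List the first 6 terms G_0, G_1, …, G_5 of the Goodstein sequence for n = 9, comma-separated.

[0] 9 ≡ 2·4 + 1 (base 4). Lift 5: 11. −1: 10.
[1] 10 ≡ 2·5 (base 5). Lift 6: 12. −1: 11.
[2] 11 ≡ 6 + 5 (base 6). Lift 7: 12. −1: 11.
[3] 11 ≡ 7 + 4 (base 7). Lift 8: 12. −1: 11.
[4] 11 ≡ 8 + 3 (base 8). Lift 9: 12. −1: 11.

9, 10, 11, 11, 11, 11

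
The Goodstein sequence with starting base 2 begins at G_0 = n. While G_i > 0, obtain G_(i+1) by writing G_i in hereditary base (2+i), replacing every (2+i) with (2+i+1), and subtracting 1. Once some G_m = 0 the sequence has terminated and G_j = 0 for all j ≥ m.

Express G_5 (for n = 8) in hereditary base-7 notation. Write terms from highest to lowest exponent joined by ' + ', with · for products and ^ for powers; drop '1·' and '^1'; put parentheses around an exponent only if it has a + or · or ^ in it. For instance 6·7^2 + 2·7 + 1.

i=0: 8 = 2^(2 + 1) (b=2); 2→3: 3^(3 + 1) = 81; 81−1 = 80
i=1: 80 = 2·3^3 + 2·3^2 + 2·3 + 2 (b=3); 3→4: 2·4^4 + 2·4^2 + 2·4 + 2 = 554; 554−1 = 553
i=2: 553 = 2·4^4 + 2·4^2 + 2·4 + 1 (b=4); 4→5: 2·5^5 + 2·5^2 + 2·5 + 1 = 6311; 6311−1 = 6310
i=3: 6310 = 2·5^5 + 2·5^2 + 2·5 (b=5); 5→6: 2·6^6 + 2·6^2 + 2·6 = 93396; 93396−1 = 93395
i=4: 93395 = 2·6^6 + 2·6^2 + 6 + 5 (b=6); 6→7: 2·7^7 + 2·7^2 + 7 + 5 = 1647196; 1647196−1 = 1647195

2·7^7 + 2·7^2 + 7 + 4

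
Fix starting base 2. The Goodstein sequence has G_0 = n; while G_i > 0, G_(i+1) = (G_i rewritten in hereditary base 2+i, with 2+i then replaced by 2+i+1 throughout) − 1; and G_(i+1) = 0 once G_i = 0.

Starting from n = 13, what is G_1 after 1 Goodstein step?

108

(0) 13|_2 = 2^(2 + 1) + 2^2 + 1 ↦ 3^(3 + 1) + 3^3 + 1|_3 = 109 ⇒ 108
(1) 108|_3 = 3^(3 + 1) + 3^3 ↦ 4^(4 + 1) + 4^4|_4 = 1280 ⇒ 1279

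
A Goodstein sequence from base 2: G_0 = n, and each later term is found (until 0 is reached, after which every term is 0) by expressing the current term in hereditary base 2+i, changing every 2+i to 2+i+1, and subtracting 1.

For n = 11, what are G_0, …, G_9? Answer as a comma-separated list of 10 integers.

i=0: 11 = 2^(2 + 1) + 2 + 1 (b=2); 2→3: 3^(3 + 1) + 3 + 1 = 85; 85−1 = 84
i=1: 84 = 3^(3 + 1) + 3 (b=3); 3→4: 4^(4 + 1) + 4 = 1028; 1028−1 = 1027
i=2: 1027 = 4^(4 + 1) + 3 (b=4); 4→5: 5^(5 + 1) + 3 = 15628; 15628−1 = 15627
i=3: 15627 = 5^(5 + 1) + 2 (b=5); 5→6: 6^(6 + 1) + 2 = 279938; 279938−1 = 279937
i=4: 279937 = 6^(6 + 1) + 1 (b=6); 6→7: 7^(7 + 1) + 1 = 5764802; 5764802−1 = 5764801
i=5: 5764801 = 7^(7 + 1) (b=7); 7→8: 8^(8 + 1) = 134217728; 134217728−1 = 134217727
i=6: 134217727 = 7·8^8 + 7·8^7 + 7·8^6 + 7·8^5 + 7·8^4 + 7·8^3 + 7·8^2 + 7·8 + 7 (b=8); 8→9: 7·9^9 + 7·9^7 + 7·9^6 + 7·9^5 + 7·9^4 + 7·9^3 + 7·9^2 + 7·9 + 7 = 2749609303; 2749609303−1 = 2749609302
i=7: 2749609302 = 7·9^9 + 7·9^7 + 7·9^6 + 7·9^5 + 7·9^4 + 7·9^3 + 7·9^2 + 7·9 + 6 (b=9); 9→10: 7·10^10 + 7·10^7 + 7·10^6 + 7·10^5 + 7·10^4 + 7·10^3 + 7·10^2 + 7·10 + 6 = 70077777776; 70077777776−1 = 70077777775
i=8: 70077777775 = 7·10^10 + 7·10^7 + 7·10^6 + 7·10^5 + 7·10^4 + 7·10^3 + 7·10^2 + 7·10 + 5 (b=10); 10→11: 7·11^11 + 7·11^7 + 7·11^6 + 7·11^5 + 7·11^4 + 7·11^3 + 7·11^2 + 7·11 + 5 = 1997331745491; 1997331745491−1 = 1997331745490

11, 84, 1027, 15627, 279937, 5764801, 134217727, 2749609302, 70077777775, 1997331745490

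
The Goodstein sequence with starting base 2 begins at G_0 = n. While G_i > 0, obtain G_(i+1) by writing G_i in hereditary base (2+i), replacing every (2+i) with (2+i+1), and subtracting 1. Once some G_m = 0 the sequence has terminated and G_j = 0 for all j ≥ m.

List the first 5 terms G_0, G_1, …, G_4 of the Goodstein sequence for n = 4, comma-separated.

[0] 4 ≡ 2^2 (base 2). Lift 3: 27. −1: 26.
[1] 26 ≡ 2·3^2 + 2·3 + 2 (base 3). Lift 4: 42. −1: 41.
[2] 41 ≡ 2·4^2 + 2·4 + 1 (base 4). Lift 5: 61. −1: 60.
[3] 60 ≡ 2·5^2 + 2·5 (base 5). Lift 6: 84. −1: 83.

4, 26, 41, 60, 83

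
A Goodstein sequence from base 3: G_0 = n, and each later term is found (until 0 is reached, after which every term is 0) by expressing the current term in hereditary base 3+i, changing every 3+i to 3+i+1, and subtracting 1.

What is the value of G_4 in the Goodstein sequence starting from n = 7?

(0) 7|_3 = 2·3 + 1 ↦ 2·4 + 1|_4 = 9 ⇒ 8
(1) 8|_4 = 2·4 ↦ 2·5|_5 = 10 ⇒ 9
(2) 9|_5 = 5 + 4 ↦ 6 + 4|_6 = 10 ⇒ 9
(3) 9|_6 = 6 + 3 ↦ 7 + 3|_7 = 10 ⇒ 9
(4) 9|_7 = 7 + 2 ↦ 8 + 2|_8 = 10 ⇒ 9

9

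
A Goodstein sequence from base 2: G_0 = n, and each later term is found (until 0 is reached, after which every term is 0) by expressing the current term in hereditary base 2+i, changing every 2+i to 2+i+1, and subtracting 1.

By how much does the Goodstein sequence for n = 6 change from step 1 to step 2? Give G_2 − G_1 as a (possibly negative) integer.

228

[0] 6 ≡ 2^2 + 2 (base 2). Lift 3: 30. −1: 29.
[1] 29 ≡ 3^3 + 2 (base 3). Lift 4: 258. −1: 257.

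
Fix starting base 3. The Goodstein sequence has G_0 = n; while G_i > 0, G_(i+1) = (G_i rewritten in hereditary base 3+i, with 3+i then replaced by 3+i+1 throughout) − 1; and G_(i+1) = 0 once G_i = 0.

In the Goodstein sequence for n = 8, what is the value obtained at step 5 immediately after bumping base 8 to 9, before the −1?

12

G_0=8  [base 3] 2·3 + 2  →[3↦4]→  2·4 + 2 = 10  −1 ⇒ G_1=9
G_1=9  [base 4] 2·4 + 1  →[4↦5]→  2·5 + 1 = 11  −1 ⇒ G_2=10
G_2=10  [base 5] 2·5  →[5↦6]→  2·6 = 12  −1 ⇒ G_3=11
G_3=11  [base 6] 6 + 5  →[6↦7]→  7 + 5 = 12  −1 ⇒ G_4=11
G_4=11  [base 7] 7 + 4  →[7↦8]→  8 + 4 = 12  −1 ⇒ G_5=11
G_5=11  [base 8] 8 + 3  →[8↦9]→  9 + 3 = 12  −1 ⇒ G_6=11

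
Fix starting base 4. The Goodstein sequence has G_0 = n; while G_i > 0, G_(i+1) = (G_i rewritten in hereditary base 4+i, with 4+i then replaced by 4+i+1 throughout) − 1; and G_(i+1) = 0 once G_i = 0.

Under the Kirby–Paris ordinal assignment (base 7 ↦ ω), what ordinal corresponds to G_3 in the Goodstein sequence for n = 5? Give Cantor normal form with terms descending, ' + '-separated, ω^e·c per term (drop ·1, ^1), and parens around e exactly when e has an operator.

4

i=0: 5 = 4 + 1 (b=4); 4→5: 5 + 1 = 6; 6−1 = 5
i=1: 5 = 5 (b=5); 5→6: 6 = 6; 6−1 = 5
i=2: 5 = 5 (b=6); 6→7: 5 = 5; 5−1 = 4
i=3: 4 = 4 (b=7); 7→8: 4 = 4; 4−1 = 3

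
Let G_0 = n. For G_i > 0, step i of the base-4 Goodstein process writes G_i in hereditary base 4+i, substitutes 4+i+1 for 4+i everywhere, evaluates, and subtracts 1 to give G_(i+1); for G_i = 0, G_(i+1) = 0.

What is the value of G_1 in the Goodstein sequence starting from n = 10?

11

G_0 = 10. HB_4(10) = 2·4 + 2. Bump = 12. G_1 = 11.
G_1 = 11. HB_5(11) = 2·5 + 1. Bump = 13. G_2 = 12.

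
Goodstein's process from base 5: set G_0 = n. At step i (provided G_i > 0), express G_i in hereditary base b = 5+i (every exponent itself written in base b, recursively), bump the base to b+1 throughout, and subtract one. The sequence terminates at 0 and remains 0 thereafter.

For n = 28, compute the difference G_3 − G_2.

G_0 = 28. HB_5(28) = 5^2 + 3. Bump = 39. G_1 = 38.
G_1 = 38. HB_6(38) = 6^2 + 2. Bump = 51. G_2 = 50.
G_2 = 50. HB_7(50) = 7^2 + 1. Bump = 65. G_3 = 64.

14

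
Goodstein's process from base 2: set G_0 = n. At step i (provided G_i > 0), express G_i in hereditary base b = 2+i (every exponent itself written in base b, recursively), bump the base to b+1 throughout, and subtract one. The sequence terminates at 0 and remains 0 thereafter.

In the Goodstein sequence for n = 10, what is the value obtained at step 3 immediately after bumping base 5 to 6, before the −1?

i=0: 10 = 2^(2 + 1) + 2 (b=2); 2→3: 3^(3 + 1) + 3 = 84; 84−1 = 83
i=1: 83 = 3^(3 + 1) + 2 (b=3); 3→4: 4^(4 + 1) + 2 = 1026; 1026−1 = 1025
i=2: 1025 = 4^(4 + 1) + 1 (b=4); 4→5: 5^(5 + 1) + 1 = 15626; 15626−1 = 15625
i=3: 15625 = 5^(5 + 1) (b=5); 5→6: 6^(6 + 1) = 279936; 279936−1 = 279935

279936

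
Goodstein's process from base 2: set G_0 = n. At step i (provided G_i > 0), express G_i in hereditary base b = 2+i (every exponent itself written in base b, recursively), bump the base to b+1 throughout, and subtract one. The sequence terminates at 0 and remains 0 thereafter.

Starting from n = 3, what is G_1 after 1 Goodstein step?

[0] 3 ≡ 2 + 1 (base 2). Lift 3: 4. −1: 3.
[1] 3 ≡ 3 (base 3). Lift 4: 4. −1: 3.

3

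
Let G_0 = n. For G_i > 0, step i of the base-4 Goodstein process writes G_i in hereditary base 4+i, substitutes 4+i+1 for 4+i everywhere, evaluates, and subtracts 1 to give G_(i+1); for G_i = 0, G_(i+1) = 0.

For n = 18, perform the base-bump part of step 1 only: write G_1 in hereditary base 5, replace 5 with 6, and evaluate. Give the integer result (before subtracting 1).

37

G_0=18  [base 4] 4^2 + 2  →[4↦5]→  5^2 + 2 = 27  −1 ⇒ G_1=26
G_1=26  [base 5] 5^2 + 1  →[5↦6]→  6^2 + 1 = 37  −1 ⇒ G_2=36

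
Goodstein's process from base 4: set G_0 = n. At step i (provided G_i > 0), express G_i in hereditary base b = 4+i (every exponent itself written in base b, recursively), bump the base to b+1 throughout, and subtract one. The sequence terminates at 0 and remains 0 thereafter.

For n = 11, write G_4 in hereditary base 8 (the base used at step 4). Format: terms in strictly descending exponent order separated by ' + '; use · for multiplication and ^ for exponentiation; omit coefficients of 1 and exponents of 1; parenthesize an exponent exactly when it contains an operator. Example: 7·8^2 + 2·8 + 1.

8 + 7

G_0 = 11. HB_4(11) = 2·4 + 3. Bump = 13. G_1 = 12.
G_1 = 12. HB_5(12) = 2·5 + 2. Bump = 14. G_2 = 13.
G_2 = 13. HB_6(13) = 2·6 + 1. Bump = 15. G_3 = 14.
G_3 = 14. HB_7(14) = 2·7. Bump = 16. G_4 = 15.
G_4 = 15. HB_8(15) = 8 + 7. Bump = 16. G_5 = 15.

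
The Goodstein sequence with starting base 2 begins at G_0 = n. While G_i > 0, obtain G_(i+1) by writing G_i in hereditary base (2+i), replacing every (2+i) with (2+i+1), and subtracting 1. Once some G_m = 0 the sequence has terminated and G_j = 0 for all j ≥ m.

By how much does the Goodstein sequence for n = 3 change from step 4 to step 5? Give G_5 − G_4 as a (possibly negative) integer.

-1

base 2: 3 = 2 + 1; at 3: 3 + 1 = 4; next = 3
base 3: 3 = 3; at 4: 4 = 4; next = 3
base 4: 3 = 3; at 5: 3 = 3; next = 2
base 5: 2 = 2; at 6: 2 = 2; next = 1
base 6: 1 = 1; at 7: 1 = 1; next = 0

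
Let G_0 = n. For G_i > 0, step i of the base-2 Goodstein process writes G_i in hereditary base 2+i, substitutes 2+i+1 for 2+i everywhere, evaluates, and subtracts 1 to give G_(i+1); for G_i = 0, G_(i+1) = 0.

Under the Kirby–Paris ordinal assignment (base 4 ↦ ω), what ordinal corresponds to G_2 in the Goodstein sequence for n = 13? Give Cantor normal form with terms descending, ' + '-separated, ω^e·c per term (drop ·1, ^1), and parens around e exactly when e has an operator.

base 2: 13 = 2^(2 + 1) + 2^2 + 1; at 3: 3^(3 + 1) + 3^3 + 1 = 109; next = 108
base 3: 108 = 3^(3 + 1) + 3^3; at 4: 4^(4 + 1) + 4^4 = 1280; next = 1279
base 4: 1279 = 4^(4 + 1) + 3·4^3 + 3·4^2 + 3·4 + 3; at 5: 5^(5 + 1) + 3·5^3 + 3·5^2 + 3·5 + 3 = 16093; next = 16092

ω^(ω + 1) + ω^3·3 + ω^2·3 + ω·3 + 3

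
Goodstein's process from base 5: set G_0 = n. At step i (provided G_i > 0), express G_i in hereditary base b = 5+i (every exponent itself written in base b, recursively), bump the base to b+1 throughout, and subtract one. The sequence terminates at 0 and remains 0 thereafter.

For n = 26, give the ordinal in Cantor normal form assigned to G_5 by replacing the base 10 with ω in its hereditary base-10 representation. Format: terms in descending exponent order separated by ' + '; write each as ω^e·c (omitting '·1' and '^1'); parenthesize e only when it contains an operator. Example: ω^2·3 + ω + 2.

base 5: 26 = 5^2 + 1; at 6: 6^2 + 1 = 37; next = 36
base 6: 36 = 6^2; at 7: 7^2 = 49; next = 48
base 7: 48 = 6·7 + 6; at 8: 6·8 + 6 = 54; next = 53
base 8: 53 = 6·8 + 5; at 9: 6·9 + 5 = 59; next = 58
base 9: 58 = 6·9 + 4; at 10: 6·10 + 4 = 64; next = 63
base 10: 63 = 6·10 + 3; at 11: 6·11 + 3 = 69; next = 68

ω·6 + 3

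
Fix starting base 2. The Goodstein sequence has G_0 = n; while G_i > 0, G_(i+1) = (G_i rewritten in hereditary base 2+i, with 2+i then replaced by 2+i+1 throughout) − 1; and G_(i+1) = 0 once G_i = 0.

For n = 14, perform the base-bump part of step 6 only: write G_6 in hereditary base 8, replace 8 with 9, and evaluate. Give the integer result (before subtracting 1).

base 2: 14 = 2^(2 + 1) + 2^2 + 2; at 3: 3^(3 + 1) + 3^3 + 3 = 111; next = 110
base 3: 110 = 3^(3 + 1) + 3^3 + 2; at 4: 4^(4 + 1) + 4^4 + 2 = 1282; next = 1281
base 4: 1281 = 4^(4 + 1) + 4^4 + 1; at 5: 5^(5 + 1) + 5^5 + 1 = 18751; next = 18750
base 5: 18750 = 5^(5 + 1) + 5^5; at 6: 6^(6 + 1) + 6^6 = 326592; next = 326591
base 6: 326591 = 6^(6 + 1) + 5·6^5 + 5·6^4 + 5·6^3 + 5·6^2 + 5·6 + 5; at 7: 7^(7 + 1) + 5·7^5 + 5·7^4 + 5·7^3 + 5·7^2 + 5·7 + 5 = 5862841; next = 5862840
base 7: 5862840 = 7^(7 + 1) + 5·7^5 + 5·7^4 + 5·7^3 + 5·7^2 + 5·7 + 4; at 8: 8^(8 + 1) + 5·8^5 + 5·8^4 + 5·8^3 + 5·8^2 + 5·8 + 4 = 134404972; next = 134404971
base 8: 134404971 = 8^(8 + 1) + 5·8^5 + 5·8^4 + 5·8^3 + 5·8^2 + 5·8 + 3; at 9: 9^(9 + 1) + 5·9^5 + 5·9^4 + 5·9^3 + 5·9^2 + 5·9 + 3 = 3487116549; next = 3487116548

3487116549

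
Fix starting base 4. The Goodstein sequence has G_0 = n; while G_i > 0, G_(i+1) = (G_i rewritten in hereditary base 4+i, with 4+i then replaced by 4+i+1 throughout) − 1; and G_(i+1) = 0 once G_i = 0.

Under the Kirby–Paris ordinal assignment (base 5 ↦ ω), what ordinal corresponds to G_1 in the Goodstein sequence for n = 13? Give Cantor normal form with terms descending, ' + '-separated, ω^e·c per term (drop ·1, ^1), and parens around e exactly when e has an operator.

ω·3

i=0: 13 = 3·4 + 1 (b=4); 4→5: 3·5 + 1 = 16; 16−1 = 15
i=1: 15 = 3·5 (b=5); 5→6: 3·6 = 18; 18−1 = 17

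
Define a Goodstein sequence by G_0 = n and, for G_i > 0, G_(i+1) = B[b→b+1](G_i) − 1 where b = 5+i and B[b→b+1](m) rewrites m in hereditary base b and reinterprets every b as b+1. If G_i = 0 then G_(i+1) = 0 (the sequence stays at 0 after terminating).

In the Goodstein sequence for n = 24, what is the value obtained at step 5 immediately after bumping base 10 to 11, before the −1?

42

G_0=24  [base 5] 4·5 + 4  →[5↦6]→  4·6 + 4 = 28  −1 ⇒ G_1=27
G_1=27  [base 6] 4·6 + 3  →[6↦7]→  4·7 + 3 = 31  −1 ⇒ G_2=30
G_2=30  [base 7] 4·7 + 2  →[7↦8]→  4·8 + 2 = 34  −1 ⇒ G_3=33
G_3=33  [base 8] 4·8 + 1  →[8↦9]→  4·9 + 1 = 37  −1 ⇒ G_4=36
G_4=36  [base 9] 4·9  →[9↦10]→  4·10 = 40  −1 ⇒ G_5=39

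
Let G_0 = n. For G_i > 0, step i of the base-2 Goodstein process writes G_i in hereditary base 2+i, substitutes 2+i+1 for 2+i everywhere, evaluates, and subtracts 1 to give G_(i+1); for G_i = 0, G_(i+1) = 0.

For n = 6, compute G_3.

i=0: 6 = 2^2 + 2 (b=2); 2→3: 3^3 + 3 = 30; 30−1 = 29
i=1: 29 = 3^3 + 2 (b=3); 3→4: 4^4 + 2 = 258; 258−1 = 257
i=2: 257 = 4^4 + 1 (b=4); 4→5: 5^5 + 1 = 3126; 3126−1 = 3125
i=3: 3125 = 5^5 (b=5); 5→6: 6^6 = 46656; 46656−1 = 46655

3125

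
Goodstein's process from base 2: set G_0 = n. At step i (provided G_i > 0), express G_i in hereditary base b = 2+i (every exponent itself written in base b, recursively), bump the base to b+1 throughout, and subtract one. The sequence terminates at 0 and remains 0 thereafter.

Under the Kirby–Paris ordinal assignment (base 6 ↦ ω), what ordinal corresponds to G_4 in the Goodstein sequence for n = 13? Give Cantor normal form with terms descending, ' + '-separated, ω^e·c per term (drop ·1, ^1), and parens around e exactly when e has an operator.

(0) 13|_2 = 2^(2 + 1) + 2^2 + 1 ↦ 3^(3 + 1) + 3^3 + 1|_3 = 109 ⇒ 108
(1) 108|_3 = 3^(3 + 1) + 3^3 ↦ 4^(4 + 1) + 4^4|_4 = 1280 ⇒ 1279
(2) 1279|_4 = 4^(4 + 1) + 3·4^3 + 3·4^2 + 3·4 + 3 ↦ 5^(5 + 1) + 3·5^3 + 3·5^2 + 3·5 + 3|_5 = 16093 ⇒ 16092
(3) 16092|_5 = 5^(5 + 1) + 3·5^3 + 3·5^2 + 3·5 + 2 ↦ 6^(6 + 1) + 3·6^3 + 3·6^2 + 3·6 + 2|_6 = 280712 ⇒ 280711
(4) 280711|_6 = 6^(6 + 1) + 3·6^3 + 3·6^2 + 3·6 + 1 ↦ 7^(7 + 1) + 3·7^3 + 3·7^2 + 3·7 + 1|_7 = 5765999 ⇒ 5765998

ω^(ω + 1) + ω^3·3 + ω^2·3 + ω·3 + 1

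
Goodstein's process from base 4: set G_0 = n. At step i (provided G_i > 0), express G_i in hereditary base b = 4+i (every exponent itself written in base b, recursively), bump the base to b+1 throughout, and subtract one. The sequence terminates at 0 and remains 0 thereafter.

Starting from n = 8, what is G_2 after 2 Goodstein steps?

G_0 = 8. HB_4(8) = 2·4. Bump = 10. G_1 = 9.
G_1 = 9. HB_5(9) = 5 + 4. Bump = 10. G_2 = 9.
G_2 = 9. HB_6(9) = 6 + 3. Bump = 10. G_3 = 9.

9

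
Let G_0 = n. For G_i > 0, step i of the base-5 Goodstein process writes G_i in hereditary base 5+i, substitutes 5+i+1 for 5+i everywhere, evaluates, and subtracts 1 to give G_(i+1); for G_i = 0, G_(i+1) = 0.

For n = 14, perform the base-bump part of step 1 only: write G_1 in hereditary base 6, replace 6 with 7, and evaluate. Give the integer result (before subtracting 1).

G_0=14  [base 5] 2·5 + 4  →[5↦6]→  2·6 + 4 = 16  −1 ⇒ G_1=15
G_1=15  [base 6] 2·6 + 3  →[6↦7]→  2·7 + 3 = 17  −1 ⇒ G_2=16

17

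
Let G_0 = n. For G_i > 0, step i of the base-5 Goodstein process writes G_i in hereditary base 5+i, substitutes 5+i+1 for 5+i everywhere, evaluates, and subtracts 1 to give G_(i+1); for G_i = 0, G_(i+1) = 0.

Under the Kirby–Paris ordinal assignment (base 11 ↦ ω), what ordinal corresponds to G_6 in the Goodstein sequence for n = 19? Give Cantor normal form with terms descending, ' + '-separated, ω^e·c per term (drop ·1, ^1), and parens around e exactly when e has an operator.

i=0: 19 = 3·5 + 4 (b=5); 5→6: 3·6 + 4 = 22; 22−1 = 21
i=1: 21 = 3·6 + 3 (b=6); 6→7: 3·7 + 3 = 24; 24−1 = 23
i=2: 23 = 3·7 + 2 (b=7); 7→8: 3·8 + 2 = 26; 26−1 = 25
i=3: 25 = 3·8 + 1 (b=8); 8→9: 3·9 + 1 = 28; 28−1 = 27
i=4: 27 = 3·9 (b=9); 9→10: 3·10 = 30; 30−1 = 29
i=5: 29 = 2·10 + 9 (b=10); 10→11: 2·11 + 9 = 31; 31−1 = 30
i=6: 30 = 2·11 + 8 (b=11); 11→12: 2·12 + 8 = 32; 32−1 = 31

ω·2 + 8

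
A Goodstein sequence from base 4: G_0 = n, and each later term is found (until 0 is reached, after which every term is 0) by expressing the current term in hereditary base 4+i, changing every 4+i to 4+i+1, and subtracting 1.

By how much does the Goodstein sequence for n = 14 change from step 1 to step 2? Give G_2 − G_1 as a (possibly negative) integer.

base 4: 14 = 3·4 + 2; at 5: 3·5 + 2 = 17; next = 16
base 5: 16 = 3·5 + 1; at 6: 3·6 + 1 = 19; next = 18

2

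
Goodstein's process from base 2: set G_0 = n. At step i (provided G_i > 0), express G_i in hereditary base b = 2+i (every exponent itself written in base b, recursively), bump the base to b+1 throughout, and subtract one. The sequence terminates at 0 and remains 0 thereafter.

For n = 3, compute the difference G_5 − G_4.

-1

base 2: 3 = 2 + 1; at 3: 3 + 1 = 4; next = 3
base 3: 3 = 3; at 4: 4 = 4; next = 3
base 4: 3 = 3; at 5: 3 = 3; next = 2
base 5: 2 = 2; at 6: 2 = 2; next = 1
base 6: 1 = 1; at 7: 1 = 1; next = 0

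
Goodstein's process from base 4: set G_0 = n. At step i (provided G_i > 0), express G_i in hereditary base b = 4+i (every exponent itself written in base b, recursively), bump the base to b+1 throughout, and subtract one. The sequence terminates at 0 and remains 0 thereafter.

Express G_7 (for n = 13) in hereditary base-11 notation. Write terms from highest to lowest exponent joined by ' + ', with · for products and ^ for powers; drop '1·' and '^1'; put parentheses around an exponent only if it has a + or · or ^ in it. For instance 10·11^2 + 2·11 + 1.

2·11

step 0: 13 = 3·4 + 1; sub 5 for 4: 3·5 + 1; = 16; G_1 = 16−1 = 15
step 1: 15 = 3·5; sub 6 for 5: 3·6; = 18; G_2 = 18−1 = 17
step 2: 17 = 2·6 + 5; sub 7 for 6: 2·7 + 5; = 19; G_3 = 19−1 = 18
step 3: 18 = 2·7 + 4; sub 8 for 7: 2·8 + 4; = 20; G_4 = 20−1 = 19
step 4: 19 = 2·8 + 3; sub 9 for 8: 2·9 + 3; = 21; G_5 = 21−1 = 20
step 5: 20 = 2·9 + 2; sub 10 for 9: 2·10 + 2; = 22; G_6 = 22−1 = 21
step 6: 21 = 2·10 + 1; sub 11 for 10: 2·11 + 1; = 23; G_7 = 23−1 = 22
step 7: 22 = 2·11; sub 12 for 11: 2·12; = 24; G_8 = 24−1 = 23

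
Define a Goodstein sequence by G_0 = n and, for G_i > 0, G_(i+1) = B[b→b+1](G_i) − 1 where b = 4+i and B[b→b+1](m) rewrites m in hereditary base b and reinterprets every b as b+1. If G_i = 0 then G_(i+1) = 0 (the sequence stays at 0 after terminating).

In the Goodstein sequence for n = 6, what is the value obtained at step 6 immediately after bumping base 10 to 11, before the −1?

G_0=6  [base 4] 4 + 2  →[4↦5]→  5 + 2 = 7  −1 ⇒ G_1=6
G_1=6  [base 5] 5 + 1  →[5↦6]→  6 + 1 = 7  −1 ⇒ G_2=6
G_2=6  [base 6] 6  →[6↦7]→  7 = 7  −1 ⇒ G_3=6
G_3=6  [base 7] 6  →[7↦8]→  6 = 6  −1 ⇒ G_4=5
G_4=5  [base 8] 5  →[8↦9]→  5 = 5  −1 ⇒ G_5=4
G_5=4  [base 9] 4  →[9↦10]→  4 = 4  −1 ⇒ G_6=3
G_6=3  [base 10] 3  →[10↦11]→  3 = 3  −1 ⇒ G_7=2

3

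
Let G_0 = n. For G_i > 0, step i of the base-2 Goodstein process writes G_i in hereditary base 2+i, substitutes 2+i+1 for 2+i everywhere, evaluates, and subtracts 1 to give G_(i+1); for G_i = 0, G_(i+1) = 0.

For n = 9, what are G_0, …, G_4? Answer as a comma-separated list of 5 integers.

i=0: 9 = 2^(2 + 1) + 1 (b=2); 2→3: 3^(3 + 1) + 1 = 82; 82−1 = 81
i=1: 81 = 3^(3 + 1) (b=3); 3→4: 4^(4 + 1) = 1024; 1024−1 = 1023
i=2: 1023 = 3·4^4 + 3·4^3 + 3·4^2 + 3·4 + 3 (b=4); 4→5: 3·5^5 + 3·5^3 + 3·5^2 + 3·5 + 3 = 9843; 9843−1 = 9842
i=3: 9842 = 3·5^5 + 3·5^3 + 3·5^2 + 3·5 + 2 (b=5); 5→6: 3·6^6 + 3·6^3 + 3·6^2 + 3·6 + 2 = 140744; 140744−1 = 140743

9, 81, 1023, 9842, 140743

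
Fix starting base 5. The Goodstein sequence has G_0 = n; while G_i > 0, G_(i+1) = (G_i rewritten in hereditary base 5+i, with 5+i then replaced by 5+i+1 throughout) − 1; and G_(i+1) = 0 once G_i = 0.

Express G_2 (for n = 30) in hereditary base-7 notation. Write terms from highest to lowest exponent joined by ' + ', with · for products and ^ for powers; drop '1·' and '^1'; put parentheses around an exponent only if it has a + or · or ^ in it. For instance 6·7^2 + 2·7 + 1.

7^2 + 4

[0] 30 ≡ 5^2 + 5 (base 5). Lift 6: 42. −1: 41.
[1] 41 ≡ 6^2 + 5 (base 6). Lift 7: 54. −1: 53.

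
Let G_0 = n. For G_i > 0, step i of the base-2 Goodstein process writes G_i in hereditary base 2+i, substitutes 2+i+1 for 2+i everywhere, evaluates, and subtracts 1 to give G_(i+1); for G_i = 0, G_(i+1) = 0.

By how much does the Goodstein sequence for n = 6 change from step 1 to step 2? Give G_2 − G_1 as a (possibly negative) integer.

228

(0) 6|_2 = 2^2 + 2 ↦ 3^3 + 3|_3 = 30 ⇒ 29
(1) 29|_3 = 3^3 + 2 ↦ 4^4 + 2|_4 = 258 ⇒ 257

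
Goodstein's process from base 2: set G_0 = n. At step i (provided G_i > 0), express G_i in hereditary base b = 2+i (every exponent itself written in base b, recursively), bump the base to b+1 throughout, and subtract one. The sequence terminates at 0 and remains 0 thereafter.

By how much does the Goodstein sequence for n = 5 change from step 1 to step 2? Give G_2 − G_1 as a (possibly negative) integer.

228

G_0=5  [base 2] 2^2 + 1  →[2↦3]→  3^3 + 1 = 28  −1 ⇒ G_1=27
G_1=27  [base 3] 3^3  →[3↦4]→  4^4 = 256  −1 ⇒ G_2=255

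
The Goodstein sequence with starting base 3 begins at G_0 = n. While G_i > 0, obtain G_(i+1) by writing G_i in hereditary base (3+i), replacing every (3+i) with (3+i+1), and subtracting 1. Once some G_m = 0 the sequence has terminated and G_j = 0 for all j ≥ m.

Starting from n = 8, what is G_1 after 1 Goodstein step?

9

base 3: 8 = 2·3 + 2; at 4: 2·4 + 2 = 10; next = 9
base 4: 9 = 2·4 + 1; at 5: 2·5 + 1 = 11; next = 10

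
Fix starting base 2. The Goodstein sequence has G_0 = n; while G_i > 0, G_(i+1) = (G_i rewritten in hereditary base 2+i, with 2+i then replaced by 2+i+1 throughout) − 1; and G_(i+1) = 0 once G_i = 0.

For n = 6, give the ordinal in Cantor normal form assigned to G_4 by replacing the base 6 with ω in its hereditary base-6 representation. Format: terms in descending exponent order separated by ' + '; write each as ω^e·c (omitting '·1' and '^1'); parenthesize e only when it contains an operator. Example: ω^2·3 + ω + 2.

ω^5·5 + ω^4·5 + ω^3·5 + ω^2·5 + ω·5 + 5

i=0: 6 = 2^2 + 2 (b=2); 2→3: 3^3 + 3 = 30; 30−1 = 29
i=1: 29 = 3^3 + 2 (b=3); 3→4: 4^4 + 2 = 258; 258−1 = 257
i=2: 257 = 4^4 + 1 (b=4); 4→5: 5^5 + 1 = 3126; 3126−1 = 3125
i=3: 3125 = 5^5 (b=5); 5→6: 6^6 = 46656; 46656−1 = 46655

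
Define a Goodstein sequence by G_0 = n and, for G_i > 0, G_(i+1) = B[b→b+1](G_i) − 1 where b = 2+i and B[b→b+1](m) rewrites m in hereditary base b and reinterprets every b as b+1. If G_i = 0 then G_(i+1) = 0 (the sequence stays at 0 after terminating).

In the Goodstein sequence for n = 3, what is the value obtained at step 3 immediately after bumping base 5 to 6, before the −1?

base 2: 3 = 2 + 1; at 3: 3 + 1 = 4; next = 3
base 3: 3 = 3; at 4: 4 = 4; next = 3
base 4: 3 = 3; at 5: 3 = 3; next = 2

2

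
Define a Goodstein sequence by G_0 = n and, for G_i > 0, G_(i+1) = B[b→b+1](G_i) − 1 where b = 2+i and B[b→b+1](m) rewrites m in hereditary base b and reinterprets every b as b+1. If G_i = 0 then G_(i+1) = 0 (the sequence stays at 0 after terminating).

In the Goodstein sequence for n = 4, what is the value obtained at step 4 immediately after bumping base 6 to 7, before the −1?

110

[0] 4 ≡ 2^2 (base 2). Lift 3: 27. −1: 26.
[1] 26 ≡ 2·3^2 + 2·3 + 2 (base 3). Lift 4: 42. −1: 41.
[2] 41 ≡ 2·4^2 + 2·4 + 1 (base 4). Lift 5: 61. −1: 60.
[3] 60 ≡ 2·5^2 + 2·5 (base 5). Lift 6: 84. −1: 83.
[4] 83 ≡ 2·6^2 + 6 + 5 (base 6). Lift 7: 110. −1: 109.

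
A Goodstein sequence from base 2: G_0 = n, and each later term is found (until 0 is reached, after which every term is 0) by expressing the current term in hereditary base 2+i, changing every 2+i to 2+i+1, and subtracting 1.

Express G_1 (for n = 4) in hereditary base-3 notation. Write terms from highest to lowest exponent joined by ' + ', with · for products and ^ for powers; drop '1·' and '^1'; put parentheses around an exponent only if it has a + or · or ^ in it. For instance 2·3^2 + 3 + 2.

2·3^2 + 2·3 + 2

G_0=4  [base 2] 2^2  →[2↦3]→  3^3 = 27  −1 ⇒ G_1=26
G_1=26  [base 3] 2·3^2 + 2·3 + 2  →[3↦4]→  2·4^2 + 2·4 + 2 = 42  −1 ⇒ G_2=41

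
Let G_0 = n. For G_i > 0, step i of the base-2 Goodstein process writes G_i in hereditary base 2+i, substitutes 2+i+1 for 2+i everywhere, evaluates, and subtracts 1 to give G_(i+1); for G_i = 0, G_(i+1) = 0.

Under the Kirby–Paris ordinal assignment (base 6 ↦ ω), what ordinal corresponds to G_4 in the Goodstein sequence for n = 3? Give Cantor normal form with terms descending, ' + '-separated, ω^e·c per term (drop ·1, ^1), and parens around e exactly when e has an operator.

G_0=3  [base 2] 2 + 1  →[2↦3]→  3 + 1 = 4  −1 ⇒ G_1=3
G_1=3  [base 3] 3  →[3↦4]→  4 = 4  −1 ⇒ G_2=3
G_2=3  [base 4] 3  →[4↦5]→  3 = 3  −1 ⇒ G_3=2
G_3=2  [base 5] 2  →[5↦6]→  2 = 2  −1 ⇒ G_4=1

1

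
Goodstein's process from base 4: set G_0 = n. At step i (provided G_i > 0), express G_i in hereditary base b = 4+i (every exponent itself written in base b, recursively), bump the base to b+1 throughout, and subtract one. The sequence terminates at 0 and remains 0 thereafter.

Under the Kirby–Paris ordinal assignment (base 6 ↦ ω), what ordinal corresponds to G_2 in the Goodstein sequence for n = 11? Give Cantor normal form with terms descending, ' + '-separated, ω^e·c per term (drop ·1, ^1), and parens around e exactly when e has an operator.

base 4: 11 = 2·4 + 3; at 5: 2·5 + 3 = 13; next = 12
base 5: 12 = 2·5 + 2; at 6: 2·6 + 2 = 14; next = 13
base 6: 13 = 2·6 + 1; at 7: 2·7 + 1 = 15; next = 14

ω·2 + 1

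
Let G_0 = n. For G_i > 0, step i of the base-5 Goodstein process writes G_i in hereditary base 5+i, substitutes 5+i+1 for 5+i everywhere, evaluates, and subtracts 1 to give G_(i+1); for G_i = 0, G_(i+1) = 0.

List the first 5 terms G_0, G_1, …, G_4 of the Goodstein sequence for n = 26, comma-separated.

26, 36, 48, 53, 58

G_0 = 26. HB_5(26) = 5^2 + 1. Bump = 37. G_1 = 36.
G_1 = 36. HB_6(36) = 6^2. Bump = 49. G_2 = 48.
G_2 = 48. HB_7(48) = 6·7 + 6. Bump = 54. G_3 = 53.
G_3 = 53. HB_8(53) = 6·8 + 5. Bump = 59. G_4 = 58.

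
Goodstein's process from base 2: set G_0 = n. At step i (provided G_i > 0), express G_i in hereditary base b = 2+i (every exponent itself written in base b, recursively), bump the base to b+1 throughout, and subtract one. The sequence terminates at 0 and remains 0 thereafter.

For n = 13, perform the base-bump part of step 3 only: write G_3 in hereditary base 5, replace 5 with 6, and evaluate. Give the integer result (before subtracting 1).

280712

13 —HB2→ 2^(2 + 1) + 2^2 + 1 —bump→ 3^(3 + 1) + 3^3 + 1 = 109 —(−1)→ 108
108 —HB3→ 3^(3 + 1) + 3^3 —bump→ 4^(4 + 1) + 4^4 = 1280 —(−1)→ 1279
1279 —HB4→ 4^(4 + 1) + 3·4^3 + 3·4^2 + 3·4 + 3 —bump→ 5^(5 + 1) + 3·5^3 + 3·5^2 + 3·5 + 3 = 16093 —(−1)→ 16092
16092 —HB5→ 5^(5 + 1) + 3·5^3 + 3·5^2 + 3·5 + 2 —bump→ 6^(6 + 1) + 3·6^3 + 3·6^2 + 3·6 + 2 = 280712 —(−1)→ 280711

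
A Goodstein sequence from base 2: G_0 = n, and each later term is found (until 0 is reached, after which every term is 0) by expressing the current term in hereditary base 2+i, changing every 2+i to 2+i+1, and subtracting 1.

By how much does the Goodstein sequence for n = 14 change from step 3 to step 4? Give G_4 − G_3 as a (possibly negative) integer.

14 —HB2→ 2^(2 + 1) + 2^2 + 2 —bump→ 3^(3 + 1) + 3^3 + 3 = 111 —(−1)→ 110
110 —HB3→ 3^(3 + 1) + 3^3 + 2 —bump→ 4^(4 + 1) + 4^4 + 2 = 1282 —(−1)→ 1281
1281 —HB4→ 4^(4 + 1) + 4^4 + 1 —bump→ 5^(5 + 1) + 5^5 + 1 = 18751 —(−1)→ 18750
18750 —HB5→ 5^(5 + 1) + 5^5 —bump→ 6^(6 + 1) + 6^6 = 326592 —(−1)→ 326591

307841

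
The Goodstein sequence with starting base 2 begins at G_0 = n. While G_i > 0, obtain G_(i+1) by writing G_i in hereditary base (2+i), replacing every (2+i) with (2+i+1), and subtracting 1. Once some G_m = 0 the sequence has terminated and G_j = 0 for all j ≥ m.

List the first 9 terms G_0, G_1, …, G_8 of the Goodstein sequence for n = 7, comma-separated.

7, 30, 259, 3127, 46657, 823543, 16777215, 37665879, 77777775

base 2: 7 = 2^2 + 2 + 1; at 3: 3^3 + 3 + 1 = 31; next = 30
base 3: 30 = 3^3 + 3; at 4: 4^4 + 4 = 260; next = 259
base 4: 259 = 4^4 + 3; at 5: 5^5 + 3 = 3128; next = 3127
base 5: 3127 = 5^5 + 2; at 6: 6^6 + 2 = 46658; next = 46657
base 6: 46657 = 6^6 + 1; at 7: 7^7 + 1 = 823544; next = 823543
base 7: 823543 = 7^7; at 8: 8^8 = 16777216; next = 16777215
base 8: 16777215 = 7·8^7 + 7·8^6 + 7·8^5 + 7·8^4 + 7·8^3 + 7·8^2 + 7·8 + 7; at 9: 7·9^7 + 7·9^6 + 7·9^5 + 7·9^4 + 7·9^3 + 7·9^2 + 7·9 + 7 = 37665880; next = 37665879
base 9: 37665879 = 7·9^7 + 7·9^6 + 7·9^5 + 7·9^4 + 7·9^3 + 7·9^2 + 7·9 + 6; at 10: 7·10^7 + 7·10^6 + 7·10^5 + 7·10^4 + 7·10^3 + 7·10^2 + 7·10 + 6 = 77777776; next = 77777775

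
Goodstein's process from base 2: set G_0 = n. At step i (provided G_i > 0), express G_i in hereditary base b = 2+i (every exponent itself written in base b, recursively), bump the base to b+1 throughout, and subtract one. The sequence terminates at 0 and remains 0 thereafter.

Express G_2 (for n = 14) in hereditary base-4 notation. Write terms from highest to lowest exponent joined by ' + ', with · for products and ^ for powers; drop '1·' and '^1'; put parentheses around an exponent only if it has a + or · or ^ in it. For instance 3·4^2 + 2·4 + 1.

4^(4 + 1) + 4^4 + 1

[0] 14 ≡ 2^(2 + 1) + 2^2 + 2 (base 2). Lift 3: 111. −1: 110.
[1] 110 ≡ 3^(3 + 1) + 3^3 + 2 (base 3). Lift 4: 1282. −1: 1281.
[2] 1281 ≡ 4^(4 + 1) + 4^4 + 1 (base 4). Lift 5: 18751. −1: 18750.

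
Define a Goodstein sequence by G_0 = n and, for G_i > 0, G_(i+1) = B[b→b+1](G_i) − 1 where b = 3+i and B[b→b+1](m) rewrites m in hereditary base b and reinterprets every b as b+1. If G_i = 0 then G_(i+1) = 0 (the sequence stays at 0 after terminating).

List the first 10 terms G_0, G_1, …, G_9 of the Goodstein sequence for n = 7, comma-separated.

(0) 7|_3 = 2·3 + 1 ↦ 2·4 + 1|_4 = 9 ⇒ 8
(1) 8|_4 = 2·4 ↦ 2·5|_5 = 10 ⇒ 9
(2) 9|_5 = 5 + 4 ↦ 6 + 4|_6 = 10 ⇒ 9
(3) 9|_6 = 6 + 3 ↦ 7 + 3|_7 = 10 ⇒ 9
(4) 9|_7 = 7 + 2 ↦ 8 + 2|_8 = 10 ⇒ 9
(5) 9|_8 = 8 + 1 ↦ 9 + 1|_9 = 10 ⇒ 9
(6) 9|_9 = 9 ↦ 10|_10 = 10 ⇒ 9
(7) 9|_10 = 9 ↦ 9|_11 = 9 ⇒ 8
(8) 8|_11 = 8 ↦ 8|_12 = 8 ⇒ 7

7, 8, 9, 9, 9, 9, 9, 9, 8, 7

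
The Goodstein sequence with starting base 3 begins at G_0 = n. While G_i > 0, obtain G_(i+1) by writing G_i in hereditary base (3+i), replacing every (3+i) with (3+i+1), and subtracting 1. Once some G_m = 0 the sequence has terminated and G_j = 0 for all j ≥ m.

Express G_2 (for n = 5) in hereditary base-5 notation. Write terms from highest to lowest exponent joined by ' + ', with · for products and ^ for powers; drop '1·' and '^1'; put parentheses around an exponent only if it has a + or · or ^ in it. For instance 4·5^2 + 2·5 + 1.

step 0: 5 = 3 + 2; sub 4 for 3: 4 + 2; = 6; G_1 = 6−1 = 5
step 1: 5 = 4 + 1; sub 5 for 4: 5 + 1; = 6; G_2 = 6−1 = 5
step 2: 5 = 5; sub 6 for 5: 6; = 6; G_3 = 6−1 = 5

5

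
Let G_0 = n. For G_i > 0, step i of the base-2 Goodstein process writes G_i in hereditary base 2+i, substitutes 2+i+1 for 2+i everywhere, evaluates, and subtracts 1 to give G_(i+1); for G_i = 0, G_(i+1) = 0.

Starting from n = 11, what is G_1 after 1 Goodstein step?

84

11 —HB2→ 2^(2 + 1) + 2 + 1 —bump→ 3^(3 + 1) + 3 + 1 = 85 —(−1)→ 84
84 —HB3→ 3^(3 + 1) + 3 —bump→ 4^(4 + 1) + 4 = 1028 —(−1)→ 1027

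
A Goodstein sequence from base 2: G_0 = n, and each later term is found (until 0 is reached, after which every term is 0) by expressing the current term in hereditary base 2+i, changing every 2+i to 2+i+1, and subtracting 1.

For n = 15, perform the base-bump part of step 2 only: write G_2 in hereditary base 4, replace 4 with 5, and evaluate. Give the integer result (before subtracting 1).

18753

G_0=15  [base 2] 2^(2 + 1) + 2^2 + 2 + 1  →[2↦3]→  3^(3 + 1) + 3^3 + 3 + 1 = 112  −1 ⇒ G_1=111
G_1=111  [base 3] 3^(3 + 1) + 3^3 + 3  →[3↦4]→  4^(4 + 1) + 4^4 + 4 = 1284  −1 ⇒ G_2=1283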